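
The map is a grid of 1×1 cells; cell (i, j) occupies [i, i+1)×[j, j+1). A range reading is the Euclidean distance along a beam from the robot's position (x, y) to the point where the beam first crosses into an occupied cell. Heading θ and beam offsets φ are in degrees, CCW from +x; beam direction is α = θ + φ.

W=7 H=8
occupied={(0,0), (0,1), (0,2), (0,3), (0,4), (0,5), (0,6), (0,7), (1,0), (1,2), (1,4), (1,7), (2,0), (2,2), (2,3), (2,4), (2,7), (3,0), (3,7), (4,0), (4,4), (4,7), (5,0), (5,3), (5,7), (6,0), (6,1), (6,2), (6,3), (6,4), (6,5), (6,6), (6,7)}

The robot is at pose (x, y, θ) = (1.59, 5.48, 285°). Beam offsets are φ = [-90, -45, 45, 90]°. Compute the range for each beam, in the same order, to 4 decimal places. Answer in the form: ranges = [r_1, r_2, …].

beam 1: φ=-90°, α=195°
  d=(-0.9659,-0.2588)  start (1,5)  tX=0.6108 tY=1.8546  stride 1/|dx|=1.0353 1/|dy|=3.8637
    cross x-line → (0,5), t=0.6108 (wall)
  → r_1 = 0.6108
beam 2: φ=-45°, α=240°
  d=(-0.5000,-0.8660)  start (1,5)  tX=1.1800 tY=0.5543  stride 1/|dx|=2.0000 1/|dy|=1.1547
    cross y-line → (1,4), t=0.5543 (wall)
  → r_2 = 0.5543
beam 3: φ=45°, α=330°
  d=(0.8660,-0.5000)  start (1,5)  tX=0.4734 tY=0.9600  stride 1/|dx|=1.1547 1/|dy|=2.0000
    cross x-line → (2,5), t=0.4734
    cross y-line → (2,4), t=0.9600 (wall)
  → r_3 = 0.9600
beam 4: φ=90°, α=15°
  d=(0.9659,0.2588)  start (1,5)  tX=0.4245 tY=2.0091  stride 1/|dx|=1.0353 1/|dy|=3.8637
    cross x-line → (2,5), t=0.4245
    cross x-line → (3,5), t=1.4597
    cross y-line → (3,6), t=2.0091
    cross x-line → (4,6), t=2.4950
    cross x-line → (5,6), t=3.5303
    cross x-line → (6,6), t=4.5656 (wall)
  → r_4 = 4.5656

ranges = [0.6108, 0.5543, 0.9600, 4.5656]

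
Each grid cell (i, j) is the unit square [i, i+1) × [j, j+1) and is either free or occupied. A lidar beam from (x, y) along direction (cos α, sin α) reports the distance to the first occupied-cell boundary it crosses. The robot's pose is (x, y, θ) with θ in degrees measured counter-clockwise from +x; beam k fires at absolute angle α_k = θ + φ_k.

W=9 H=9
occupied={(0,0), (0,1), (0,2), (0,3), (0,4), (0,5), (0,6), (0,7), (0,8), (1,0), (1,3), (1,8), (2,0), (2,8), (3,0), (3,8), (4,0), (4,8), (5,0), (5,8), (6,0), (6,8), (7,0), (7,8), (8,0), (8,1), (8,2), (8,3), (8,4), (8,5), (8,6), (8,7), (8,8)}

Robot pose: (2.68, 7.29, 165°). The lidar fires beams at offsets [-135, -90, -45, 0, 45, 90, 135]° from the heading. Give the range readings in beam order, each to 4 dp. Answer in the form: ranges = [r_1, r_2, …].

ranges = [1.4200, 0.7350, 0.8198, 1.7393, 1.9399, 3.4061, 7.2631]

beam 1: φ=-135°, α=30°
  d=(0.8660,0.5000)  start (2,7)  tX=0.3695 tY=1.4200  stride 1/|dx|=1.1547 1/|dy|=2.0000
    cross x-line → (3,7), t=0.3695
    cross y-line → (3,8), t=1.4200 (wall)
  → r_1 = 1.4200
beam 2: φ=-90°, α=75°
  d=(0.2588,0.9659)  start (2,7)  tX=1.2364 tY=0.7350  stride 1/|dx|=3.8637 1/|dy|=1.0353
    cross y-line → (2,8), t=0.7350 (wall)
  → r_2 = 0.7350
beam 3: φ=-45°, α=120°
  d=(-0.5000,0.8660)  start (2,7)  tX=1.3600 tY=0.8198  stride 1/|dx|=2.0000 1/|dy|=1.1547
    cross y-line → (2,8), t=0.8198 (wall)
  → r_3 = 0.8198
beam 4: φ=0°, α=165°
  d=(-0.9659,0.2588)  start (2,7)  tX=0.7040 tY=2.7432  stride 1/|dx|=1.0353 1/|dy|=3.8637
    cross x-line → (1,7), t=0.7040
    cross x-line → (0,7), t=1.7393 (wall)
  → r_4 = 1.7393
beam 5: φ=45°, α=210°
  d=(-0.8660,-0.5000)  start (2,7)  tX=0.7852 tY=0.5800  stride 1/|dx|=1.1547 1/|dy|=2.0000
    cross y-line → (2,6), t=0.5800
    cross x-line → (1,6), t=0.7852
    cross x-line → (0,6), t=1.9399 (wall)
  → r_5 = 1.9399
beam 6: φ=90°, α=255°
  d=(-0.2588,-0.9659)  start (2,7)  tX=2.6273 tY=0.3002  stride 1/|dx|=3.8637 1/|dy|=1.0353
    cross y-line → (2,6), t=0.3002
    cross y-line → (2,5), t=1.3355
    cross y-line → (2,4), t=2.3708
    cross x-line → (1,4), t=2.6273
    cross y-line → (1,3), t=3.4061 (wall)
  → r_6 = 3.4061
beam 7: φ=135°, α=300°
  d=(0.5000,-0.8660)  start (2,7)  tX=0.6400 tY=0.3349  stride 1/|dx|=2.0000 1/|dy|=1.1547
    cross y-line → (2,6), t=0.3349
    cross x-line → (3,6), t=0.6400
    cross y-line → (3,5), t=1.4896
    cross x-line → (4,5), t=2.6400
    cross y-line → (4,4), t=2.6443
    cross y-line → (4,3), t=3.7990
    cross x-line → (5,3), t=4.6400
    cross y-line → (5,2), t=4.9537
    cross y-line → (5,1), t=6.1084
    cross x-line → (6,1), t=6.6400
    cross y-line → (6,0), t=7.2631 (wall)
  → r_7 = 7.2631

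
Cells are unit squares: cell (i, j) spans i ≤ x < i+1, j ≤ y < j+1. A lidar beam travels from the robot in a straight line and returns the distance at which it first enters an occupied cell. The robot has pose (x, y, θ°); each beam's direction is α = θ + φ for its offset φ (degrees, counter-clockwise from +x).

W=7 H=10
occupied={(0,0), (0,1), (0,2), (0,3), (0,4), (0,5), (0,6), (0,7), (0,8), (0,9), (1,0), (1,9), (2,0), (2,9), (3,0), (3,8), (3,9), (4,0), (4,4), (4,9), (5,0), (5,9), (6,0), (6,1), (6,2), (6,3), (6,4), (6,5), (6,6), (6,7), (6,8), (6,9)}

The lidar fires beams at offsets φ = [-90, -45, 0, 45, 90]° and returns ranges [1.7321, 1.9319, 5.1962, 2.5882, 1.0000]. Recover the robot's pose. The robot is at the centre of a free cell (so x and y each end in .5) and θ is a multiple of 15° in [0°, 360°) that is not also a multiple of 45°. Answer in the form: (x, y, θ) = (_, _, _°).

Candidates: 38 free-cell centres × 16 headings = 608 poses. Raycast each; keep the one whose scan matches to 4 dp.
  (1.5, 7.5, 150°): beam 2 = 1.5529 ≠ 1.9319 ✗
  (5.5, 8.5, 60°): beam 1 = 0.5774 ≠ 1.7321 ✗
  (2.5, 7.5, 195°): beam 1 = 1.5529 ≠ 1.7321 ✗
  (1.5, 6.5, 105°): beam 1 = 4.6587 ≠ 1.7321 ✗
  (2.5, 1.5, 105°): beam 1 = 3.6235 ≠ 1.7321 ✗
  …
  (5.5, 7.5, 210°): r_1=1.7321, r_2=1.9319, r_3=5.1962, r_4=2.5882, r_5=1.0000 — all match ✓
No second candidate reproduces the full scan.

(x, y, θ) = (5.5, 7.5, 210°)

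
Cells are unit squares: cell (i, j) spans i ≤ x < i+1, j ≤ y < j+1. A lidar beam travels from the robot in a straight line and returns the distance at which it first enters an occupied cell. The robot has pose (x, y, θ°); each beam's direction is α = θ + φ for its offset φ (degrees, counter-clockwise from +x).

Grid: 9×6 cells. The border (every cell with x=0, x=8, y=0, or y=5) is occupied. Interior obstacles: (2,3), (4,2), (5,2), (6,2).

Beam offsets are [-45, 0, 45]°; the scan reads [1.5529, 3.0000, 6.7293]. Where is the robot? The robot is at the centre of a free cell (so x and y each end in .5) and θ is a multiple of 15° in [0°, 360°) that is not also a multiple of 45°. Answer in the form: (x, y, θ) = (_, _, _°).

Enumerate (i+0.5, j+0.5, θ) over the 24 free cells and 16 admissible headings. For each, cast all 3 beams and compare to the given ranges.
  (3.5, 1.5, 75°): beam 1 = 1.0000 ≠ 1.5529 ✗
  (7.5, 2.5, 105°): beam 1 = 1.0000 ≠ 1.5529 ✗
  (5.5, 4.5, 75°): beam 1 = 1.0000 ≠ 1.5529 ✗
  (2.5, 2.5, 240°): beam 2 = 1.7321 ≠ 3.0000 ✗
  (7.5, 2.5, 150°): beam 1 = 2.5882 ≠ 1.5529 ✗
  …
  (1.5, 2.5, 330°): r_1=1.5529, r_2=3.0000, r_3=6.7293 — all match ✓
Only this pose fits every beam.

(x, y, θ) = (1.5, 2.5, 330°)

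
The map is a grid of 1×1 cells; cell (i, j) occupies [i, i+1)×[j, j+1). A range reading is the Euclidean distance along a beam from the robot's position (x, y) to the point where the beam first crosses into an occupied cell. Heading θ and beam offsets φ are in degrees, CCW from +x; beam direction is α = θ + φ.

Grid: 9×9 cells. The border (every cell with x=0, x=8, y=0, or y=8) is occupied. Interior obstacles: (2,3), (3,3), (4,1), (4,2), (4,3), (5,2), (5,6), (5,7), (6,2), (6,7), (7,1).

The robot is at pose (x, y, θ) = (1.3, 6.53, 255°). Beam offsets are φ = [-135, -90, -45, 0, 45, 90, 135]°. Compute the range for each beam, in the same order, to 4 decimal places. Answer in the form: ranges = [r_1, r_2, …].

ranges = [0.6000, 0.3106, 0.3464, 1.1591, 2.9214, 6.9364, 2.9400]

beam 1: φ=-135°, α=120°
  cosα=-0.5000 sinα=0.8660 | (1,6) | tMaxX 0.6000 tMaxY 0.5427 | tΔX 2.0000 tΔY 1.1547
    t=0.5427 [y] (1,7)
    t=0.6000 [x] (0,7) — stop
  → r_1 = 0.6000
beam 2: φ=-90°, α=165°
  cosα=-0.9659 sinα=0.2588 | (1,6) | tMaxX 0.3106 tMaxY 1.8159 | tΔX 1.0353 tΔY 3.8637
    t=0.3106 [x] (0,6) — stop
  → r_2 = 0.3106
beam 3: φ=-45°, α=210°
  cosα=-0.8660 sinα=-0.5000 | (1,6) | tMaxX 0.3464 tMaxY 1.0600 | tΔX 1.1547 tΔY 2.0000
    t=0.3464 [x] (0,6) — stop
  → r_3 = 0.3464
beam 4: φ=0°, α=255°
  cosα=-0.2588 sinα=-0.9659 | (1,6) | tMaxX 1.1591 tMaxY 0.5487 | tΔX 3.8637 tΔY 1.0353
    t=0.5487 [y] (1,5)
    t=1.1591 [x] (0,5) — stop
  → r_4 = 1.1591
beam 5: φ=45°, α=300°
  cosα=0.5000 sinα=-0.8660 | (1,6) | tMaxX 1.4000 tMaxY 0.6120 | tΔX 2.0000 tΔY 1.1547
    t=0.6120 [y] (1,5)
    t=1.4000 [x] (2,5)
    t=1.7667 [y] (2,4)
    t=2.9214 [y] (2,3) — stop
  → r_5 = 2.9214
beam 6: φ=90°, α=345°
  cosα=0.9659 sinα=-0.2588 | (1,6) | tMaxX 0.7247 tMaxY 2.0478 | tΔX 1.0353 tΔY 3.8637
    t=0.7247 [x] (2,6)
    t=1.7600 [x] (3,6)
    t=2.0478 [y] (3,5)
    t=2.7952 [x] (4,5)
    t=3.8305 [x] (5,5)
    t=4.8658 [x] (6,5)
    t=5.9011 [x] (7,5)
    t=5.9115 [y] (7,4)
    t=6.9364 [x] (8,4) — stop
  → r_6 = 6.9364
beam 7: φ=135°, α=30°
  cosα=0.8660 sinα=0.5000 | (1,6) | tMaxX 0.8083 tMaxY 0.9400 | tΔX 1.1547 tΔY 2.0000
    t=0.8083 [x] (2,6)
    t=0.9400 [y] (2,7)
    t=1.9630 [x] (3,7)
    t=2.9400 [y] (3,8) — stop
  → r_7 = 2.9400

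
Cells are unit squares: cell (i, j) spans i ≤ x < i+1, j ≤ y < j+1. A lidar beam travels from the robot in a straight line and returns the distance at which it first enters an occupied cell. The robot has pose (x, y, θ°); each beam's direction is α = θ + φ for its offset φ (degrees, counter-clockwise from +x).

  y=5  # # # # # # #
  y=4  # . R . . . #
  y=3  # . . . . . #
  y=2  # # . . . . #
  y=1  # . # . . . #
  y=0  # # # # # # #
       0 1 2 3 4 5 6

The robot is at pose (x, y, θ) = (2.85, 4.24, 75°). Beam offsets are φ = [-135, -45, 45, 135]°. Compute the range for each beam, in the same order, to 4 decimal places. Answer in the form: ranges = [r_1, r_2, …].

beam 1: φ=-135°, α=300°
  direction (0.5000, -0.8660); cell (2,4); t to first gridline: x 0.3000, y 0.2771 (then +2.0000 / +1.1547)
    (2,3) via y @ 0.2771
    (3,3) via x @ 0.3000
    (3,2) via y @ 1.4318
    (4,2) via x @ 2.3000
    (4,1) via y @ 2.5865
    (4,0) via y @ 3.7412  # hit
  → r_1 = 3.7412
beam 2: φ=-45°, α=30°
  direction (0.8660, 0.5000); cell (2,4); t to first gridline: x 0.1732, y 1.5200 (then +1.1547 / +2.0000)
    (3,4) via x @ 0.1732
    (4,4) via x @ 1.3279
    (4,5) via y @ 1.5200  # hit
  → r_2 = 1.5200
beam 3: φ=45°, α=120°
  direction (-0.5000, 0.8660); cell (2,4); t to first gridline: x 1.7000, y 0.8776 (then +2.0000 / +1.1547)
    (2,5) via y @ 0.8776  # hit
  → r_3 = 0.8776
beam 4: φ=135°, α=210°
  direction (-0.8660, -0.5000); cell (2,4); t to first gridline: x 0.9815, y 0.4800 (then +1.1547 / +2.0000)
    (2,3) via y @ 0.4800
    (1,3) via x @ 0.9815
    (0,3) via x @ 2.1362  # hit
  → r_4 = 2.1362

ranges = [3.7412, 1.5200, 0.8776, 2.1362]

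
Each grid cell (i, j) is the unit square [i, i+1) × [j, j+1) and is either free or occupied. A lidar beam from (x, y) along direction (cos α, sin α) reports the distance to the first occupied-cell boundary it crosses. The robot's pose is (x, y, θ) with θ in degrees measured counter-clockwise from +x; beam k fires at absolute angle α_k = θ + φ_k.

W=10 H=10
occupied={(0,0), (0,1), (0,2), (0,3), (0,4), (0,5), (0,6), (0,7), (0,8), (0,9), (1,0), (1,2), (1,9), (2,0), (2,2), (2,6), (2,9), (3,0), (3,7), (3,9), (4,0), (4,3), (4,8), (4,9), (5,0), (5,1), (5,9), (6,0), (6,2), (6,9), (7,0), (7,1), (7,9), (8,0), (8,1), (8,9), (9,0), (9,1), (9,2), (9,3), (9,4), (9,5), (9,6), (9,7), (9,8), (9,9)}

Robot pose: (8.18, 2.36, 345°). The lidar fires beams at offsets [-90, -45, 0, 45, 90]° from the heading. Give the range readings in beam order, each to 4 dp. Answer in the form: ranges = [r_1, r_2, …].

ranges = [0.3727, 0.4157, 0.8489, 0.9469, 3.1682]

beam 1: φ=-90°, α=255°
  direction (-0.2588, -0.9659); cell (8,2); t to first gridline: x 0.6955, y 0.3727 (then +3.8637 / +1.0353)
    (8,1) via y @ 0.3727  # hit
  → r_1 = 0.3727
beam 2: φ=-45°, α=300°
  direction (0.5000, -0.8660); cell (8,2); t to first gridline: x 1.6400, y 0.4157 (then +2.0000 / +1.1547)
    (8,1) via y @ 0.4157  # hit
  → r_2 = 0.4157
beam 3: φ=0°, α=345°
  direction (0.9659, -0.2588); cell (8,2); t to first gridline: x 0.8489, y 1.3909 (then +1.0353 / +3.8637)
    (9,2) via x @ 0.8489  # hit
  → r_3 = 0.8489
beam 4: φ=45°, α=30°
  direction (0.8660, 0.5000); cell (8,2); t to first gridline: x 0.9469, y 1.2800 (then +1.1547 / +2.0000)
    (9,2) via x @ 0.9469  # hit
  → r_4 = 0.9469
beam 5: φ=90°, α=75°
  direction (0.2588, 0.9659); cell (8,2); t to first gridline: x 3.1682, y 0.6626 (then +3.8637 / +1.0353)
    (8,3) via y @ 0.6626
    (8,4) via y @ 1.6979
    (8,5) via y @ 2.7331
    (9,5) via x @ 3.1682  # hit
  → r_5 = 3.1682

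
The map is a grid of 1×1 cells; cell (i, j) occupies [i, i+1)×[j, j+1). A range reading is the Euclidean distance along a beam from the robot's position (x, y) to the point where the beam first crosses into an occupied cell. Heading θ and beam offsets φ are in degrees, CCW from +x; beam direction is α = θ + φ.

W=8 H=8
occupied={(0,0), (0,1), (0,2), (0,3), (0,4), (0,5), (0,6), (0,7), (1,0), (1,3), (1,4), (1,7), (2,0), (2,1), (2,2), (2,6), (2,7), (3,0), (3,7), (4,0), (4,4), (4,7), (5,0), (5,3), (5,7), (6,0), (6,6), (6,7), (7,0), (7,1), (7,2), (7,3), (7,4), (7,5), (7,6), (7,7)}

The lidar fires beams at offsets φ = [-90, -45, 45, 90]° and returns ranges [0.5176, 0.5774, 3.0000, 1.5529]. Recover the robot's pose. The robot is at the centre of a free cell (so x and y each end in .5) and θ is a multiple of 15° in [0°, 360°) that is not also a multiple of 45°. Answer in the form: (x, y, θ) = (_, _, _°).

(x, y, θ) = (4.5, 6.5, 165°)

Candidates: 28 free-cell centres × 16 headings = 448 poses. Raycast each; keep the one whose scan matches to 4 dp.
  (6.5, 4.5, 255°): beam 1 = 1.5529 ≠ 0.5176 ✗
  (1.5, 5.5, 210°): beam 1 = 1.0000 ≠ 0.5176 ✗
  (4.5, 1.5, 300°): beam 1 = 1.0000 ≠ 0.5176 ✗
  (1.5, 5.5, 150°): beam 1 = 1.0000 ≠ 0.5176 ✗
  …
  (4.5, 6.5, 165°): r_1=0.5176, r_2=0.5774, r_3=3.0000, r_4=1.5529 — all match ✓
Only this pose fits every beam.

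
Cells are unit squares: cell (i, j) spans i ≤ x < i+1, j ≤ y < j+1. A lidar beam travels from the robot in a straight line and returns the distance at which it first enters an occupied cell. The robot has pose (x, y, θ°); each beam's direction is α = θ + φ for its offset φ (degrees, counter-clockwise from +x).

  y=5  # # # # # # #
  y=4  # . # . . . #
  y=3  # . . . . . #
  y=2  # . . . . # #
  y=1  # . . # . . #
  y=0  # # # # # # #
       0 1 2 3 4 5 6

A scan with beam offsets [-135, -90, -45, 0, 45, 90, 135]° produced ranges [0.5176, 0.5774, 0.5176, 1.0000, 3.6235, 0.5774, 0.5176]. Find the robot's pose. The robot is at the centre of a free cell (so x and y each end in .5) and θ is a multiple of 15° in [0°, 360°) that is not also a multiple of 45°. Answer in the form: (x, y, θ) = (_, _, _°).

Candidates: 17 free-cell centres × 16 headings = 272 poses. Raycast each; keep the one whose scan matches to 4 dp.
  (1.5, 4.5, 60°): beam 1 = 3.6235 ≠ 0.5176 ✗
  (4.5, 1.5, 105°): beam 1 = 1.0000 ≠ 0.5176 ✗
  (2.5, 1.5, 240°): beam 1 = 3.6235 ≠ 0.5176 ✗
  …
  (1.5, 4.5, 240°): r_1=0.5176, r_2=0.5774, r_3=0.5176, r_4=1.0000, r_5=3.6235, r_6=0.5774, r_7=0.5176 — all match ✓
Unique over the lattice → pose = (1.5, 4.5, 240°).

(x, y, θ) = (1.5, 4.5, 240°)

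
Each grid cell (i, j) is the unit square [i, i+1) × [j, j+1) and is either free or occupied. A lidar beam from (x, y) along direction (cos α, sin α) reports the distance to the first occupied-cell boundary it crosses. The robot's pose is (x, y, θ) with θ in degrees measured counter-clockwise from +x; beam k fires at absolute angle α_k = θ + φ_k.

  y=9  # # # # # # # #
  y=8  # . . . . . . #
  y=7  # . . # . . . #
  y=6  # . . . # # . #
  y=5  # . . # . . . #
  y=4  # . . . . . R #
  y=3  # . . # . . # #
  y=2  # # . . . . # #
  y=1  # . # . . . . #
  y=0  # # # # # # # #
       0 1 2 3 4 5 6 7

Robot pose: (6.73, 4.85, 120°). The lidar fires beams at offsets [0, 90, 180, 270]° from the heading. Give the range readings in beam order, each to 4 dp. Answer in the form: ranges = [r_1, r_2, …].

beam 1: φ=0°, α=120°
  d=(-0.5000,0.8660)  start (6,4)  tX=1.4600 tY=0.1732  stride 1/|dx|=2.0000 1/|dy|=1.1547
    cross y-line → (6,5), t=0.1732
    cross y-line → (6,6), t=1.3279
    cross x-line → (5,6), t=1.4600 (wall)
  → r_1 = 1.4600
beam 2: φ=90°, α=210°
  d=(-0.8660,-0.5000)  start (6,4)  tX=0.8429 tY=1.7000  stride 1/|dx|=1.1547 1/|dy|=2.0000
    cross x-line → (5,4), t=0.8429
    cross y-line → (5,3), t=1.7000
    cross x-line → (4,3), t=1.9976
    cross x-line → (3,3), t=3.1523 (wall)
  → r_2 = 3.1523
beam 3: φ=180°, α=300°
  d=(0.5000,-0.8660)  start (6,4)  tX=0.5400 tY=0.9815  stride 1/|dx|=2.0000 1/|dy|=1.1547
    cross x-line → (7,4), t=0.5400 (wall)
  → r_3 = 0.5400
beam 4: φ=270°, α=30°
  d=(0.8660,0.5000)  start (6,4)  tX=0.3118 tY=0.3000  stride 1/|dx|=1.1547 1/|dy|=2.0000
    cross y-line → (6,5), t=0.3000
    cross x-line → (7,5), t=0.3118 (wall)
  → r_4 = 0.3118

ranges = [1.4600, 3.1523, 0.5400, 0.3118]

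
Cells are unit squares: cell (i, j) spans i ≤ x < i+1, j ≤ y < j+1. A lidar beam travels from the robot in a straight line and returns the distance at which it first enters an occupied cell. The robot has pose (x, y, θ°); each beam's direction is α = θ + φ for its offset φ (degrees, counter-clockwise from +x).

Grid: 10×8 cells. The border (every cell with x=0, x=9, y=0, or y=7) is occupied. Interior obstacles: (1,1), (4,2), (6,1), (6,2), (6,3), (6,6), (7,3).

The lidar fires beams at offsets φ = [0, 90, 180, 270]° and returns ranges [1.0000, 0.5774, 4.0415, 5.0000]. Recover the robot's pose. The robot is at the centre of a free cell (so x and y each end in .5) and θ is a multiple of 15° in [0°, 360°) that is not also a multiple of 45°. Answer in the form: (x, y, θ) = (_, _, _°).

Enumerate (i+0.5, j+0.5, θ) over the 41 free cells and 16 admissible headings. For each, cast all 4 beams and compare to the given ranges.
  (7.5, 5.5, 285°): beam 1 = 1.5529 ≠ 1.0000 ✗
  (1.5, 5.5, 240°): beam 2 = 5.1962 ≠ 0.5774 ✗
  (2.5, 5.5, 60°): beam 1 = 1.7321 ≠ 1.0000 ✗
  …
  (1.5, 4.5, 120°): r_1=1.0000, r_2=0.5774, r_3=4.0415, r_4=5.0000 — all match ✓
Only this pose fits every beam.

(x, y, θ) = (1.5, 4.5, 120°)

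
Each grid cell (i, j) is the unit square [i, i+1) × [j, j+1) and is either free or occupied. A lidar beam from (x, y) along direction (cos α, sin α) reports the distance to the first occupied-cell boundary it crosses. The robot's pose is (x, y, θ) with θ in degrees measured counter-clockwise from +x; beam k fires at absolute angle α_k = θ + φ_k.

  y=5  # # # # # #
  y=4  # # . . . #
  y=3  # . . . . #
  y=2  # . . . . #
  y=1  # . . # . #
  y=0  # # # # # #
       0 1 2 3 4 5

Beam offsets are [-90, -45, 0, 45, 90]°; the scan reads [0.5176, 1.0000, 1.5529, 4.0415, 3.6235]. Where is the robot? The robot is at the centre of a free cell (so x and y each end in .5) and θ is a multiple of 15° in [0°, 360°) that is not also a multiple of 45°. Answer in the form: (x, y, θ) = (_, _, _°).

(x, y, θ) = (3.5, 4.5, 195°)

The pose lattice has 14·16 = 224 candidates. Test each by forward raycasting.
  (4.5, 2.5, 255°): beam 1 = 3.6235 ≠ 0.5176 ✗
  (1.5, 2.5, 240°): beam 1 = 0.5774 ≠ 0.5176 ✗
  (4.5, 4.5, 330°): beam 1 = 2.8868 ≠ 0.5176 ✗
  …
  (3.5, 4.5, 195°): r_1=0.5176, r_2=1.0000, r_3=1.5529, r_4=4.0415, r_5=3.6235 — all match ✓
No second candidate reproduces the full scan.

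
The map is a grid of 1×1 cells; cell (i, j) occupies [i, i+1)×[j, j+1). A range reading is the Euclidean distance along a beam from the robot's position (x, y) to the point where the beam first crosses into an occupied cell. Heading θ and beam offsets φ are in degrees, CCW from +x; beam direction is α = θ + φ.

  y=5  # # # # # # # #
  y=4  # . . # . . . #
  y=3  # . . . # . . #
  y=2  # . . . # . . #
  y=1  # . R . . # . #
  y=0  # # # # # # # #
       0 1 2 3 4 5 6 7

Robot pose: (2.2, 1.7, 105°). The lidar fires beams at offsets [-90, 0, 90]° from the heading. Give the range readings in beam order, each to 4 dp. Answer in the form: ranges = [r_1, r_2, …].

ranges = [1.8635, 3.4164, 1.2423]

beam 1: φ=-90°, α=15°
  direction (0.9659, 0.2588); cell (2,1); t to first gridline: x 0.8282, y 1.1591 (then +1.0353 / +3.8637)
    (3,1) via x @ 0.8282
    (3,2) via y @ 1.1591
    (4,2) via x @ 1.8635  # hit
  → r_1 = 1.8635
beam 2: φ=0°, α=105°
  direction (-0.2588, 0.9659); cell (2,1); t to first gridline: x 0.7727, y 0.3106 (then +3.8637 / +1.0353)
    (2,2) via y @ 0.3106
    (1,2) via x @ 0.7727
    (1,3) via y @ 1.3459
    (1,4) via y @ 2.3811
    (1,5) via y @ 3.4164  # hit
  → r_2 = 3.4164
beam 3: φ=90°, α=195°
  direction (-0.9659, -0.2588); cell (2,1); t to first gridline: x 0.2071, y 2.7046 (then +1.0353 / +3.8637)
    (1,1) via x @ 0.2071
    (0,1) via x @ 1.2423  # hit
  → r_3 = 1.2423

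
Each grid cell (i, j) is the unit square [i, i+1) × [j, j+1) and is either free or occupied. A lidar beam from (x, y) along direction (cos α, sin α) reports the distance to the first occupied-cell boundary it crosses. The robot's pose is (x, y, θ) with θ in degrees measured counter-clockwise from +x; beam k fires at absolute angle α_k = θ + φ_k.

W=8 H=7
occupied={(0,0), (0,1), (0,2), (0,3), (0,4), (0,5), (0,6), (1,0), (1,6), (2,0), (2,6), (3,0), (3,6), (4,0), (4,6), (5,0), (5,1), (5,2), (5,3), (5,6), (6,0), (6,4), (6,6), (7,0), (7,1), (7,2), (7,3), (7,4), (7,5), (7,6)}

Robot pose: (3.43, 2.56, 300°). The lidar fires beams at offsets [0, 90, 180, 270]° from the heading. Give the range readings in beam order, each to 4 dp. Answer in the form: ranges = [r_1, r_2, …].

ranges = [1.8013, 1.8129, 3.9722, 2.8059]

beam 1: φ=0°, α=300°
  d=(0.5000,-0.8660)  start (3,2)  tX=1.1400 tY=0.6466  stride 1/|dx|=2.0000 1/|dy|=1.1547
    cross y-line → (3,1), t=0.6466
    cross x-line → (4,1), t=1.1400
    cross y-line → (4,0), t=1.8013 (wall)
  → r_1 = 1.8013
beam 2: φ=90°, α=30°
  d=(0.8660,0.5000)  start (3,2)  tX=0.6582 tY=0.8800  stride 1/|dx|=1.1547 1/|dy|=2.0000
    cross x-line → (4,2), t=0.6582
    cross y-line → (4,3), t=0.8800
    cross x-line → (5,3), t=1.8129 (wall)
  → r_2 = 1.8129
beam 3: φ=180°, α=120°
  d=(-0.5000,0.8660)  start (3,2)  tX=0.8600 tY=0.5081  stride 1/|dx|=2.0000 1/|dy|=1.1547
    cross y-line → (3,3), t=0.5081
    cross x-line → (2,3), t=0.8600
    cross y-line → (2,4), t=1.6628
    cross y-line → (2,5), t=2.8175
    cross x-line → (1,5), t=2.8600
    cross y-line → (1,6), t=3.9722 (wall)
  → r_3 = 3.9722
beam 4: φ=270°, α=210°
  d=(-0.8660,-0.5000)  start (3,2)  tX=0.4965 tY=1.1200  stride 1/|dx|=1.1547 1/|dy|=2.0000
    cross x-line → (2,2), t=0.4965
    cross y-line → (2,1), t=1.1200
    cross x-line → (1,1), t=1.6512
    cross x-line → (0,1), t=2.8059 (wall)
  → r_4 = 2.8059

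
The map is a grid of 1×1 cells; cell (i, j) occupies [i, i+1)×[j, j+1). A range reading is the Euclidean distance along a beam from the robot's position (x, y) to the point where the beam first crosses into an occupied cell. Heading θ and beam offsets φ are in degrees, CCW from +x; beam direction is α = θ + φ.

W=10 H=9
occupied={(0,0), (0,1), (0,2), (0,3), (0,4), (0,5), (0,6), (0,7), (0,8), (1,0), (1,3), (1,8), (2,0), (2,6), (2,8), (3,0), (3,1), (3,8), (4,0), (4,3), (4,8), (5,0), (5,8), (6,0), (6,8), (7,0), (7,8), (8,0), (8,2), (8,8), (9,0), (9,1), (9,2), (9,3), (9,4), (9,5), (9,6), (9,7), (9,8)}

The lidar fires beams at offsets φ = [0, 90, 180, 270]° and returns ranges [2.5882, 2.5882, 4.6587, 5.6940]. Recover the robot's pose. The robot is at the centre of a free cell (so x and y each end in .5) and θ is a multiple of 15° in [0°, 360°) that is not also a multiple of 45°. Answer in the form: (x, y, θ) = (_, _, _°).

Candidates: 51 free-cell centres × 16 headings = 816 poses. Raycast each; keep the one whose scan matches to 4 dp.
  (7.5, 2.5, 165°): beam 2 = 1.5529 ≠ 2.5882 ✗
  (6.5, 7.5, 30°): beam 1 = 1.0000 ≠ 2.5882 ✗
  (6.5, 3.5, 30°): beam 1 = 2.8868 ≠ 2.5882 ✗
  …
  (3.5, 5.5, 75°): r_1=2.5882, r_2=2.5882, r_3=4.6587, r_4=5.6940 — all match ✓
Unique over the lattice → pose = (3.5, 5.5, 75°).

(x, y, θ) = (3.5, 5.5, 75°)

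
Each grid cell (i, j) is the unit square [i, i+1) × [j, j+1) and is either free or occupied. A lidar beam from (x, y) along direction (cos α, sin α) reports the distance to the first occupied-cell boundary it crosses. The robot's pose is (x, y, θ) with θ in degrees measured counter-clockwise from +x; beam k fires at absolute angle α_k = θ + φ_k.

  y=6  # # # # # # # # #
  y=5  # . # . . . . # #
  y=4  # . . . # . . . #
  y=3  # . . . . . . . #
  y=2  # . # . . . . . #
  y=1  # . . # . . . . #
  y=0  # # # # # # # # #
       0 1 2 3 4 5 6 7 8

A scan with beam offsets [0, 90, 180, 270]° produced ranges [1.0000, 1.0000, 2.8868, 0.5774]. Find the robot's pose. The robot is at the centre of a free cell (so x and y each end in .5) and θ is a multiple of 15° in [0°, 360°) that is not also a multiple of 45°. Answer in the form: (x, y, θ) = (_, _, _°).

(x, y, θ) = (5.5, 5.5, 150°)

The pose lattice has 30·16 = 480 candidates. Test each by forward raycasting.
  (4.5, 2.5, 285°): beam 1 = 1.5529 ≠ 1.0000 ✗
  (2.5, 1.5, 75°): beam 1 = 0.5176 ≠ 1.0000 ✗
  (6.5, 3.5, 60°): beam 1 = 1.7321 ≠ 1.0000 ✗
  (6.5, 1.5, 165°): beam 1 = 3.6235 ≠ 1.0000 ✗
  …
  (5.5, 5.5, 150°): r_1=1.0000, r_2=1.0000, r_3=2.8868, r_4=0.5774 — all match ✓
Only this pose fits every beam.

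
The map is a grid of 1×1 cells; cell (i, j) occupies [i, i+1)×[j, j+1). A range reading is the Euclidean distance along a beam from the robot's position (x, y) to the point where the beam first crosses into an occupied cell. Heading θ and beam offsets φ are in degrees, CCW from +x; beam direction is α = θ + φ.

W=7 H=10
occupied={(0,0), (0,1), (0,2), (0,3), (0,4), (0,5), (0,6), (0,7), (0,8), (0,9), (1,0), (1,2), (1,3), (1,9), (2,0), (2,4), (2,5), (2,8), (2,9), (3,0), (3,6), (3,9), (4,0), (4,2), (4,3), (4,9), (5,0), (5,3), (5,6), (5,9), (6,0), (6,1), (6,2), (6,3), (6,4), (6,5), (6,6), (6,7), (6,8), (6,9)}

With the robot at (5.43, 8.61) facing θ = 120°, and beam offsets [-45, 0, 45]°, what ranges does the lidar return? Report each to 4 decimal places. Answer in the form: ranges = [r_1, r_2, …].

ranges = [0.4038, 0.4503, 1.5068]

beam 1: φ=-45°, α=75°
  cosα=0.2588 sinα=0.9659 | (5,8) | tMaxX 2.2023 tMaxY 0.4038 | tΔX 3.8637 tΔY 1.0353
    t=0.4038 [y] (5,9) — stop
  → r_1 = 0.4038
beam 2: φ=0°, α=120°
  cosα=-0.5000 sinα=0.8660 | (5,8) | tMaxX 0.8600 tMaxY 0.4503 | tΔX 2.0000 tΔY 1.1547
    t=0.4503 [y] (5,9) — stop
  → r_2 = 0.4503
beam 3: φ=45°, α=165°
  cosα=-0.9659 sinα=0.2588 | (5,8) | tMaxX 0.4452 tMaxY 1.5068 | tΔX 1.0353 tΔY 3.8637
    t=0.4452 [x] (4,8)
    t=1.4804 [x] (3,8)
    t=1.5068 [y] (3,9) — stop
  → r_3 = 1.5068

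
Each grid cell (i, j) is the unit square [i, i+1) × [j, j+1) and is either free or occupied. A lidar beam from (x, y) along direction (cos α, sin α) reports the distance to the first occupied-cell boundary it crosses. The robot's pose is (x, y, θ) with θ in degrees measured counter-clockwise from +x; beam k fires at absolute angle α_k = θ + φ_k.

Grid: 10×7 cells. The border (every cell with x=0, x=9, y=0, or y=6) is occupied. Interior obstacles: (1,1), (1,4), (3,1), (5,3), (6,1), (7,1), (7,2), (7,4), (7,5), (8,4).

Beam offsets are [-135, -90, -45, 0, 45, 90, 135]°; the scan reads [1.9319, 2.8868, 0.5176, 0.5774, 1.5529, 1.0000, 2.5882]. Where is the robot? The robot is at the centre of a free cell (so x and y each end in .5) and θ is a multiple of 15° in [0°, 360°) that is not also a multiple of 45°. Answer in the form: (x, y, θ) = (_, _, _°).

(x, y, θ) = (6.5, 3.5, 210°)

Candidates: 30 free-cell centres × 16 headings = 480 poses. Raycast each; keep the one whose scan matches to 4 dp.
  (2.5, 4.5, 240°): beam 1 = 1.5529 ≠ 1.9319 ✗
  (6.5, 2.5, 300°): beam 1 = 5.6940 ≠ 1.9319 ✗
  (2.5, 5.5, 255°): beam 1 = 0.5774 ≠ 1.9319 ✗
  (4.5, 2.5, 300°): beam 1 = 3.6235 ≠ 1.9319 ✗
  …
  (6.5, 3.5, 210°): r_1=1.9319, r_2=2.8868, r_3=0.5176, r_4=0.5774, r_5=1.5529, r_6=1.0000, r_7=2.5882 — all match ✓
No second candidate reproduces the full scan.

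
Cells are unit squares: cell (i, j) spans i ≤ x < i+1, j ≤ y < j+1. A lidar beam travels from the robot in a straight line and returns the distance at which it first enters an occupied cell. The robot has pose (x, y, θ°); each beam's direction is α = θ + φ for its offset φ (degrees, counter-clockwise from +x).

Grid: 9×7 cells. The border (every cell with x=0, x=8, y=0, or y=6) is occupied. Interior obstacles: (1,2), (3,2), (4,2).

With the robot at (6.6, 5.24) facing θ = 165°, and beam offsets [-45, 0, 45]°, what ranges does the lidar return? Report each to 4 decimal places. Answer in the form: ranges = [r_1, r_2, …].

ranges = [0.8776, 2.9364, 5.3116]

beam 1: φ=-45°, α=120°
  direction (-0.5000, 0.8660); cell (6,5); t to first gridline: x 1.2000, y 0.8776 (then +2.0000 / +1.1547)
    (6,6) via y @ 0.8776  # hit
  → r_1 = 0.8776
beam 2: φ=0°, α=165°
  direction (-0.9659, 0.2588); cell (6,5); t to first gridline: x 0.6212, y 2.9364 (then +1.0353 / +3.8637)
    (5,5) via x @ 0.6212
    (4,5) via x @ 1.6564
    (3,5) via x @ 2.6917
    (3,6) via y @ 2.9364  # hit
  → r_2 = 2.9364
beam 3: φ=45°, α=210°
  direction (-0.8660, -0.5000); cell (6,5); t to first gridline: x 0.6928, y 0.4800 (then +1.1547 / +2.0000)
    (6,4) via y @ 0.4800
    (5,4) via x @ 0.6928
    (4,4) via x @ 1.8475
    (4,3) via y @ 2.4800
    (3,3) via x @ 3.0022
    (2,3) via x @ 4.1569
    (2,2) via y @ 4.4800
    (1,2) via x @ 5.3116  # hit
  → r_3 = 5.3116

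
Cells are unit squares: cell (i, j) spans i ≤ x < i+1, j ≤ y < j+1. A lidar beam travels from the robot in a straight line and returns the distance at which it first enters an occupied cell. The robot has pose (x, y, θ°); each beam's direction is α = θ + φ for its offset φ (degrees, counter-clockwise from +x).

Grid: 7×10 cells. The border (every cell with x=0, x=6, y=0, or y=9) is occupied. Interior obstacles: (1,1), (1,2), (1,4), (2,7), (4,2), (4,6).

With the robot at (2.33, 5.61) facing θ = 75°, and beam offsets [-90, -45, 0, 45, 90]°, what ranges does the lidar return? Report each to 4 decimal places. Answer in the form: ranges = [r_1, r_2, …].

beam 1: φ=-90°, α=345°
  d=(0.9659,-0.2588)  start (2,5)  tX=0.6936 tY=2.3569  stride 1/|dx|=1.0353 1/|dy|=3.8637
    cross x-line → (3,5), t=0.6936
    cross x-line → (4,5), t=1.7289
    cross y-line → (4,4), t=2.3569
    cross x-line → (5,4), t=2.7642
    cross x-line → (6,4), t=3.7995 (wall)
  → r_1 = 3.7995
beam 2: φ=-45°, α=30°
  d=(0.8660,0.5000)  start (2,5)  tX=0.7736 tY=0.7800  stride 1/|dx|=1.1547 1/|dy|=2.0000
    cross x-line → (3,5), t=0.7736
    cross y-line → (3,6), t=0.7800
    cross x-line → (4,6), t=1.9283 (wall)
  → r_2 = 1.9283
beam 3: φ=0°, α=75°
  d=(0.2588,0.9659)  start (2,5)  tX=2.5887 tY=0.4038  stride 1/|dx|=3.8637 1/|dy|=1.0353
    cross y-line → (2,6), t=0.4038
    cross y-line → (2,7), t=1.4390 (wall)
  → r_3 = 1.4390
beam 4: φ=45°, α=120°
  d=(-0.5000,0.8660)  start (2,5)  tX=0.6600 tY=0.4503  stride 1/|dx|=2.0000 1/|dy|=1.1547
    cross y-line → (2,6), t=0.4503
    cross x-line → (1,6), t=0.6600
    cross y-line → (1,7), t=1.6050
    cross x-line → (0,7), t=2.6600 (wall)
  → r_4 = 2.6600
beam 5: φ=90°, α=165°
  d=(-0.9659,0.2588)  start (2,5)  tX=0.3416 tY=1.5068  stride 1/|dx|=1.0353 1/|dy|=3.8637
    cross x-line → (1,5), t=0.3416
    cross x-line → (0,5), t=1.3769 (wall)
  → r_5 = 1.3769

ranges = [3.7995, 1.9283, 1.4390, 2.6600, 1.3769]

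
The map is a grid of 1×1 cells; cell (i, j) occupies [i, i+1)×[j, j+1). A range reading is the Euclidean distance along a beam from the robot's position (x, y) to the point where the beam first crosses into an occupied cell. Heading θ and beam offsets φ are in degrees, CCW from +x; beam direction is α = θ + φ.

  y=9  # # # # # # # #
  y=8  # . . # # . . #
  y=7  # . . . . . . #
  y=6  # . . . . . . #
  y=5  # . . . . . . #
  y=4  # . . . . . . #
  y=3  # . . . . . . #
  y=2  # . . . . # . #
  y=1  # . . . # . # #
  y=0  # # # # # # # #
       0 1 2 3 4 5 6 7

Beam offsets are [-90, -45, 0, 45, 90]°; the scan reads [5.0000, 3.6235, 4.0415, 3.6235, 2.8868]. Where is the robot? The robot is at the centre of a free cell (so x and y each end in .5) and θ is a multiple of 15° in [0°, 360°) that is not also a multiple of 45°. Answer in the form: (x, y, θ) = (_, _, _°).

(x, y, θ) = (3.5, 5.5, 330°)

The pose lattice has 43·16 = 688 candidates. Test each by forward raycasting.
  (1.5, 4.5, 150°): beam 1 = 4.0415 ≠ 5.0000 ✗
  (4.5, 3.5, 120°): beam 1 = 2.8868 ≠ 5.0000 ✗
  (3.5, 3.5, 120°): beam 1 = 4.0415 ≠ 5.0000 ✗
  (6.5, 8.5, 15°): beam 1 = 1.9319 ≠ 5.0000 ✗
  …
  (3.5, 5.5, 330°): r_1=5.0000, r_2=3.6235, r_3=4.0415, r_4=3.6235, r_5=2.8868 — all match ✓
Unique over the lattice → pose = (3.5, 5.5, 330°).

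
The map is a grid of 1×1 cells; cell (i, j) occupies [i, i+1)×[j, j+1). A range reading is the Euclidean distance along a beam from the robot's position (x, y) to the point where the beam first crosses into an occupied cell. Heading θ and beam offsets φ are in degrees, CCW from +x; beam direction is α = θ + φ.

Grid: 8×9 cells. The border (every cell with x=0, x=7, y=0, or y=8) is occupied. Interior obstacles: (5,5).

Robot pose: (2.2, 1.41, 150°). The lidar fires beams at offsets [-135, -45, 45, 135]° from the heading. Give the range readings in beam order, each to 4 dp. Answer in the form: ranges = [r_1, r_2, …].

ranges = [4.9693, 4.6364, 1.2423, 0.4245]

beam 1: φ=-135°, α=15°
  direction (0.9659, 0.2588); cell (2,1); t to first gridline: x 0.8282, y 2.2796 (then +1.0353 / +3.8637)
    (3,1) via x @ 0.8282
    (4,1) via x @ 1.8635
    (4,2) via y @ 2.2796
    (5,2) via x @ 2.8988
    (6,2) via x @ 3.9340
    (7,2) via x @ 4.9693  # hit
  → r_1 = 4.9693
beam 2: φ=-45°, α=105°
  direction (-0.2588, 0.9659); cell (2,1); t to first gridline: x 0.7727, y 0.6108 (then +3.8637 / +1.0353)
    (2,2) via y @ 0.6108
    (1,2) via x @ 0.7727
    (1,3) via y @ 1.6461
    (1,4) via y @ 2.6814
    (1,5) via y @ 3.7166
    (0,5) via x @ 4.6364  # hit
  → r_2 = 4.6364
beam 3: φ=45°, α=195°
  direction (-0.9659, -0.2588); cell (2,1); t to first gridline: x 0.2071, y 1.5841 (then +1.0353 / +3.8637)
    (1,1) via x @ 0.2071
    (0,1) via x @ 1.2423  # hit
  → r_3 = 1.2423
beam 4: φ=135°, α=285°
  direction (0.2588, -0.9659); cell (2,1); t to first gridline: x 3.0910, y 0.4245 (then +3.8637 / +1.0353)
    (2,0) via y @ 0.4245  # hit
  → r_4 = 0.4245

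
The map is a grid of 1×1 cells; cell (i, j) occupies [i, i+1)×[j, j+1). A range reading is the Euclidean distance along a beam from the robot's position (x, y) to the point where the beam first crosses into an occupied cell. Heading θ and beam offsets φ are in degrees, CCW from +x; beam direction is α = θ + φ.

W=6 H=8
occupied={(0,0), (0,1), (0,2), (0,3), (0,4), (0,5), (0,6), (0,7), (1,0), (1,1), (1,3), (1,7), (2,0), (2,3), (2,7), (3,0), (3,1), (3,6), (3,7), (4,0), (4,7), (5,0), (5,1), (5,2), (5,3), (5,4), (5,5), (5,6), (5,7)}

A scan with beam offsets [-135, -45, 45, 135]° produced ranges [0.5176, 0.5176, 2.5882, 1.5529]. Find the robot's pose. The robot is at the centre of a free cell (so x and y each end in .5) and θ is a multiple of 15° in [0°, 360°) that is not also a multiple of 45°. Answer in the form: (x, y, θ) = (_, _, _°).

Enumerate (i+0.5, j+0.5, θ) over the 19 free cells and 16 admissible headings. For each, cast all 4 beams and compare to the given ranges.
  (4.5, 6.5, 15°): beam 1 = 3.0000 ≠ 0.5176 ✗
  (1.5, 4.5, 120°): beam 1 = 3.6235 ≠ 0.5176 ✗
  (4.5, 3.5, 105°): beam 1 = 0.5774 ≠ 0.5176 ✗
  …
  (1.5, 6.5, 240°): r_1=0.5176, r_2=0.5176, r_3=2.5882, r_4=1.5529 — all match ✓
Unique over the lattice → pose = (1.5, 6.5, 240°).

(x, y, θ) = (1.5, 6.5, 240°)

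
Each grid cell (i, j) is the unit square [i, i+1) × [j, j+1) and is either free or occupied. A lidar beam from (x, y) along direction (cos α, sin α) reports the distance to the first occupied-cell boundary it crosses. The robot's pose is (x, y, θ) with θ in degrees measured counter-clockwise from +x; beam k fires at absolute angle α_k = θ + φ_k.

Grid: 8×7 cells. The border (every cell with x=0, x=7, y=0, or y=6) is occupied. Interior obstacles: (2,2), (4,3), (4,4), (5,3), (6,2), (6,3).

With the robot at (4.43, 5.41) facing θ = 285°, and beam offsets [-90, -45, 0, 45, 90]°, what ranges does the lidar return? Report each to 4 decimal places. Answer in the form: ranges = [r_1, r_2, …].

ranges = [3.5510, 0.4734, 0.4245, 2.8200, 2.2796]

beam 1: φ=-90°, α=195°
  cosα=-0.9659 sinα=-0.2588 | (4,5) | tMaxX 0.4452 tMaxY 1.5841 | tΔX 1.0353 tΔY 3.8637
    t=0.4452 [x] (3,5)
    t=1.4804 [x] (2,5)
    t=1.5841 [y] (2,4)
    t=2.5157 [x] (1,4)
    t=3.5510 [x] (0,4) — stop
  → r_1 = 3.5510
beam 2: φ=-45°, α=240°
  cosα=-0.5000 sinα=-0.8660 | (4,5) | tMaxX 0.8600 tMaxY 0.4734 | tΔX 2.0000 tΔY 1.1547
    t=0.4734 [y] (4,4) — stop
  → r_2 = 0.4734
beam 3: φ=0°, α=285°
  cosα=0.2588 sinα=-0.9659 | (4,5) | tMaxX 2.2023 tMaxY 0.4245 | tΔX 3.8637 tΔY 1.0353
    t=0.4245 [y] (4,4) — stop
  → r_3 = 0.4245
beam 4: φ=45°, α=330°
  cosα=0.8660 sinα=-0.5000 | (4,5) | tMaxX 0.6582 tMaxY 0.8200 | tΔX 1.1547 tΔY 2.0000
    t=0.6582 [x] (5,5)
    t=0.8200 [y] (5,4)
    t=1.8129 [x] (6,4)
    t=2.8200 [y] (6,3) — stop
  → r_4 = 2.8200
beam 5: φ=90°, α=15°
  cosα=0.9659 sinα=0.2588 | (4,5) | tMaxX 0.5901 tMaxY 2.2796 | tΔX 1.0353 tΔY 3.8637
    t=0.5901 [x] (5,5)
    t=1.6254 [x] (6,5)
    t=2.2796 [y] (6,6) — stop
  → r_5 = 2.2796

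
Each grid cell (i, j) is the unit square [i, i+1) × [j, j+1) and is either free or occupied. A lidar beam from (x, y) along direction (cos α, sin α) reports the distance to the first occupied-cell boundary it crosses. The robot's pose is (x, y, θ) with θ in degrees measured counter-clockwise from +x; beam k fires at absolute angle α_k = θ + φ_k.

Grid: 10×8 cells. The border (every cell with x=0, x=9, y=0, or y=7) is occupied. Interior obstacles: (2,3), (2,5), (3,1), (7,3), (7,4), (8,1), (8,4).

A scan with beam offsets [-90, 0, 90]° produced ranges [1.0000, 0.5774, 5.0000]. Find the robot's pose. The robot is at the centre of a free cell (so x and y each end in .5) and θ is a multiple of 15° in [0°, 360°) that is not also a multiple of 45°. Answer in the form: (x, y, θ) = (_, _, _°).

(x, y, θ) = (6.5, 6.5, 120°)

The pose lattice has 41·16 = 656 candidates. Test each by forward raycasting.
  (1.5, 2.5, 165°): beam 1 = 2.5882 ≠ 1.0000 ✗
  (5.5, 6.5, 210°): beam 1 = 0.5774 ≠ 1.0000 ✗
  (4.5, 4.5, 15°): beam 1 = 3.6235 ≠ 1.0000 ✗
  (2.5, 4.5, 255°): beam 1 = 1.5529 ≠ 1.0000 ✗
  (1.5, 2.5, 60°): beam 1 = 1.7321 ≠ 1.0000 ✗
  …
  (6.5, 6.5, 120°): r_1=1.0000, r_2=0.5774, r_3=5.0000 — all match ✓
Unique over the lattice → pose = (6.5, 6.5, 120°).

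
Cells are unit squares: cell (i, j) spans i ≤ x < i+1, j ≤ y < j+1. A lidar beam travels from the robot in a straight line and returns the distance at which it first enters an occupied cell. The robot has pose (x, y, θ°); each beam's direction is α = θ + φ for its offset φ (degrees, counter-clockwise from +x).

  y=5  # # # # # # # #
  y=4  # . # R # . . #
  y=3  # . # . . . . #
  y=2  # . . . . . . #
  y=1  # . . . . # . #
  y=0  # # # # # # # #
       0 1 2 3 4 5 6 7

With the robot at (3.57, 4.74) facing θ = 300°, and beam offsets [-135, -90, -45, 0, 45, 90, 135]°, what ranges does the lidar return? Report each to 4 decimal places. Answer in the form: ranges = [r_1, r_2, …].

beam 1: φ=-135°, α=165°
  dir = (cos 165°, sin 165°) = (-0.9659, 0.2588); from cell (3,4)
  next x-line at t=0.5901, next y-line at t=1.0046; Δt_x=1.0353, Δt_y=3.8637
    x: enter (2,4) at t=0.5901 ← occupied
  → r_1 = 0.5901
beam 2: φ=-90°, α=210°
  dir = (cos 210°, sin 210°) = (-0.8660, -0.5000); from cell (3,4)
  next x-line at t=0.6582, next y-line at t=1.4800; Δt_x=1.1547, Δt_y=2.0000
    x: enter (2,4) at t=0.6582 ← occupied
  → r_2 = 0.6582
beam 3: φ=-45°, α=255°
  dir = (cos 255°, sin 255°) = (-0.2588, -0.9659); from cell (3,4)
  next x-line at t=2.2023, next y-line at t=0.7661; Δt_x=3.8637, Δt_y=1.0353
    y: enter (3,3) at t=0.7661
    y: enter (3,2) at t=1.8014
    x: enter (2,2) at t=2.2023
    y: enter (2,1) at t=2.8367
    y: enter (2,0) at t=3.8719 ← occupied
  → r_3 = 3.8719
beam 4: φ=0°, α=300°
  dir = (cos 300°, sin 300°) = (0.5000, -0.8660); from cell (3,4)
  next x-line at t=0.8600, next y-line at t=0.8545; Δt_x=2.0000, Δt_y=1.1547
    y: enter (3,3) at t=0.8545
    x: enter (4,3) at t=0.8600
    y: enter (4,2) at t=2.0092
    x: enter (5,2) at t=2.8600
    y: enter (5,1) at t=3.1639 ← occupied
  → r_4 = 3.1639
beam 5: φ=45°, α=345°
  dir = (cos 345°, sin 345°) = (0.9659, -0.2588); from cell (3,4)
  next x-line at t=0.4452, next y-line at t=2.8591; Δt_x=1.0353, Δt_y=3.8637
    x: enter (4,4) at t=0.4452 ← occupied
  → r_5 = 0.4452
beam 6: φ=90°, α=30°
  dir = (cos 30°, sin 30°) = (0.8660, 0.5000); from cell (3,4)
  next x-line at t=0.4965, next y-line at t=0.5200; Δt_x=1.1547, Δt_y=2.0000
    x: enter (4,4) at t=0.4965 ← occupied
  → r_6 = 0.4965
beam 7: φ=135°, α=75°
  dir = (cos 75°, sin 75°) = (0.2588, 0.9659); from cell (3,4)
  next x-line at t=1.6614, next y-line at t=0.2692; Δt_x=3.8637, Δt_y=1.0353
    y: enter (3,5) at t=0.2692 ← occupied
  → r_7 = 0.2692

ranges = [0.5901, 0.6582, 3.8719, 3.1639, 0.4452, 0.4965, 0.2692]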